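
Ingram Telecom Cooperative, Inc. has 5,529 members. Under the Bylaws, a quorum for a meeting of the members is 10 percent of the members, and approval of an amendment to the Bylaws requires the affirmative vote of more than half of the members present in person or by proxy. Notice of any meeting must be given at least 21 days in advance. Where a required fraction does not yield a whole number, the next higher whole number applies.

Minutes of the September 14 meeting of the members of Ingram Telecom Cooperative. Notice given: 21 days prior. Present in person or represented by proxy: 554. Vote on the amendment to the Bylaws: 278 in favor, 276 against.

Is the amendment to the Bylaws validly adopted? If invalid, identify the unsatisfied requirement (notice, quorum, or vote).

Notice: 21 days given; 21 required. Satisfied.
Quorum: 10% of 5,529 = 552.90, rounded up to 553; 554 present. Satisfied.
Vote: requires a majority of those present (554); a majority of 554 is 278, so 278 needed; 278 in favor. Satisfied.

Valid — all requirements satisfied.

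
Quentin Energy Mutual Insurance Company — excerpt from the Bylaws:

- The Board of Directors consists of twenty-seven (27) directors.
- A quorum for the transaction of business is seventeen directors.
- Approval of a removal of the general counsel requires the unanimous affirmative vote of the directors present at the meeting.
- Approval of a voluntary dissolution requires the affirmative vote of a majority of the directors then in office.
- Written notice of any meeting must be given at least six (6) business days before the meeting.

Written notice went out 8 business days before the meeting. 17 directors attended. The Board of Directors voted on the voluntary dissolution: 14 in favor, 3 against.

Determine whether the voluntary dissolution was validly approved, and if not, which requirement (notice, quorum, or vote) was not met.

Valid — all requirements satisfied.

Notice: 8 business days given; 6 required (8 ≥ 6). Satisfied.
Quorum: 17 present; quorum is 17. Satisfied.
Vote: the voluntary dissolution requires a majority of the directors then in office (27). A majority of 27 is 14, so 14 affirmative votes are needed; 14 voted in favor. Satisfied.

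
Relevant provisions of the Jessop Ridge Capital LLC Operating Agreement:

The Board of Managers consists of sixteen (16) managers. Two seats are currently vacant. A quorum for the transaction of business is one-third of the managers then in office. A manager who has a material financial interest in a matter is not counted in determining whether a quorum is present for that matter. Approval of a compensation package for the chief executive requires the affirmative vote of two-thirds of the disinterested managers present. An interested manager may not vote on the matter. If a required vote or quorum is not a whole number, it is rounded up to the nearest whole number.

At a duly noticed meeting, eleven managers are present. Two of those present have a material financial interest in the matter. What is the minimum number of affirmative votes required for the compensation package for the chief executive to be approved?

6

The compensation package for the chief executive requires two-thirds of the disinterested managers present (11 − 2 = 9).
2/3 of 9 = 6.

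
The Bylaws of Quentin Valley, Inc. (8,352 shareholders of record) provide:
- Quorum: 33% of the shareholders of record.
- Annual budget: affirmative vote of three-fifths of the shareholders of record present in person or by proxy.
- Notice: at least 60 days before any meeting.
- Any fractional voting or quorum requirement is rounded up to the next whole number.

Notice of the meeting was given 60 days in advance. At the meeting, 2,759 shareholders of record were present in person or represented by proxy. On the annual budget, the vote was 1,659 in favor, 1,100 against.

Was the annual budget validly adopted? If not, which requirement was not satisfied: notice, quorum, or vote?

Valid — all requirements satisfied.

Notice: 60 days given; 60 required. Satisfied.
Quorum: 33% of 8,352 = 2,756.16, rounded up to 2,757; 2,759 present. Satisfied.
Vote: requires three-fifths of those present (2,759); 3/5 of 2759 = 1655.40, rounded up to 1656, so 1,656 needed; 1,659 in favor. Satisfied.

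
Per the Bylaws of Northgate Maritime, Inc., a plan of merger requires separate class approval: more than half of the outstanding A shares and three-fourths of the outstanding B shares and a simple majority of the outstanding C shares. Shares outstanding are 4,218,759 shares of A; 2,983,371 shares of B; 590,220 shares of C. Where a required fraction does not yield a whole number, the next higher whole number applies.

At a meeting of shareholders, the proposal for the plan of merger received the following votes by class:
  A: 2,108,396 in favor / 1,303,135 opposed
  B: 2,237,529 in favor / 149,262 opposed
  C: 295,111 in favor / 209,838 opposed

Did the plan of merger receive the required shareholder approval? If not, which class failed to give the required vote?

A: a majority of 4218759 is 2109380; 2,109,380 required, 2,108,396 in favor — not approved.
B: 3/4 of 2983371 = 2237528.25, rounded up to 2237529; 2,237,529 required, 2,237,529 in favor — approved.
C: a majority of 590220 is 295111; 295,111 required, 295,111 in favor — approved.

Not approved — the A shares did not give the required vote.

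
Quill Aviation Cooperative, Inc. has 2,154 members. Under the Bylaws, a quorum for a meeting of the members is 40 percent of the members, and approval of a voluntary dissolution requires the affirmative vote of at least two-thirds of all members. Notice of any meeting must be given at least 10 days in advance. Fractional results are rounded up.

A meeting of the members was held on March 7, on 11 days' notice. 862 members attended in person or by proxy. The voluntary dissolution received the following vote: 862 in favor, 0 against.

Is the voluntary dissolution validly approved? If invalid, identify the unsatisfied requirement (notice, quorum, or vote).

Notice: 11 days given; 10 required. Satisfied.
Quorum: 40% of 2,154 = 861.60, rounded up to 862; 862 present. Satisfied.
Vote: requires two-thirds of all members (2,154); 2/3 of 2154 = 1436, so 1,436 needed; 862 in favor. Not satisfied.

Invalid — vote requirement not satisfied.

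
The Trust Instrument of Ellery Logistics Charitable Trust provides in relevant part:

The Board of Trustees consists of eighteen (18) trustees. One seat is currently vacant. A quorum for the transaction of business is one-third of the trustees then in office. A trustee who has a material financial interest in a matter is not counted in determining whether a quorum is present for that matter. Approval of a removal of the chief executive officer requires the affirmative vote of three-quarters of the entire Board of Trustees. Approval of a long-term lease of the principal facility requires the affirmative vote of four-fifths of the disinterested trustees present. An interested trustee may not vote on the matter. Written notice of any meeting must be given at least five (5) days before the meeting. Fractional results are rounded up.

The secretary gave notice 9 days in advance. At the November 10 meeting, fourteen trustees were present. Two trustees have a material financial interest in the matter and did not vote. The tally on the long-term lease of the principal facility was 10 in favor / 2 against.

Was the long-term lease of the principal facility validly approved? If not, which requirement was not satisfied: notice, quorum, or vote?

Valid — all requirements satisfied.

Notice: 9 days given; 5 required (9 ≥ 5). Satisfied.
Quorum: 14 present, but the 2 interested trustees do not count, leaving 12. Quorum is 6. Satisfied.
Vote: the long-term lease of the principal facility requires four-fifths of the disinterested trustees present (14 − 2 = 12). 4/5 of 12 = 9.60, rounded up to 10, so 10 affirmative votes are needed; 10 voted in favor. Satisfied.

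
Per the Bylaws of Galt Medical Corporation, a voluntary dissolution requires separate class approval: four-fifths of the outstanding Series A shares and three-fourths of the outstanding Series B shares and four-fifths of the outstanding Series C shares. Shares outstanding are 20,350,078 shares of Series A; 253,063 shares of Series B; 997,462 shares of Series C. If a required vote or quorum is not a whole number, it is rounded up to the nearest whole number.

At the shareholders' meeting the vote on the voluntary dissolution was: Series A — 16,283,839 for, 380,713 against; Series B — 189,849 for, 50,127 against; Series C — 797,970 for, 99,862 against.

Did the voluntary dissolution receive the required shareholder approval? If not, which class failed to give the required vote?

Approved — every class gave the required vote.

Series A: 4/5 of 20350078 = 16280062.40, rounded up to 16280063; 16,280,063 required, 16,283,839 in favor — approved.
Series B: 3/4 of 253063 = 189797.25, rounded up to 189798; 189,798 required, 189,849 in favor — approved.
Series C: 4/5 of 997462 = 797969.60, rounded up to 797970; 797,970 required, 797,970 in favor — approved.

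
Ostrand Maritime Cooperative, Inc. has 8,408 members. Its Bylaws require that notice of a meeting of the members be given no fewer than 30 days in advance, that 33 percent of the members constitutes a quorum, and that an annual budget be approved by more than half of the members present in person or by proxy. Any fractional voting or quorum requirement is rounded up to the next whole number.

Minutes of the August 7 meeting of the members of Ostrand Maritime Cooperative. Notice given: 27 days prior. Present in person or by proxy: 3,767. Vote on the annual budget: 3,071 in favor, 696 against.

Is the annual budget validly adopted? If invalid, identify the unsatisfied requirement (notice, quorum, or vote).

Notice: 27 days given; 30 required. Not satisfied.
Quorum: 33% of 8,408 = 2,774.64, rounded up to 2,775; 3,767 present. Satisfied.
Vote: requires a majority of those present (3,767); a majority of 3767 is 1884, so 1,884 needed; 3,071 in favor. Satisfied.

Invalid — notice requirement not satisfied.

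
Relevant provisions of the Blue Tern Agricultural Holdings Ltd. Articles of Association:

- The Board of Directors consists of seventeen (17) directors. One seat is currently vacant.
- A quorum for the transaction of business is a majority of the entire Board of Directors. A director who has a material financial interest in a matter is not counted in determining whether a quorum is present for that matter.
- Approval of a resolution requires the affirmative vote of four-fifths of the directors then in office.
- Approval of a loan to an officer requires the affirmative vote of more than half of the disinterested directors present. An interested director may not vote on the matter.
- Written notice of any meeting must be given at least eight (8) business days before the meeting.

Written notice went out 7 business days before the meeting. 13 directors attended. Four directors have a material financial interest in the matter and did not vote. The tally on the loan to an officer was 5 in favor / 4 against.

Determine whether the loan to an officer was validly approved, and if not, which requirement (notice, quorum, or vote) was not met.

Invalid — notice requirement not satisfied.

Notice: 7 business days given; 8 required (7 < 8). Not satisfied.
Quorum: 13 present, but the 4 interested directors do not count, leaving 9. Quorum is 9. Satisfied.
Vote: the loan to an officer requires a majority of the disinterested directors present (13 − 4 = 9). A majority of 9 is 5, so 5 affirmative votes are needed; 5 voted in favor. Satisfied.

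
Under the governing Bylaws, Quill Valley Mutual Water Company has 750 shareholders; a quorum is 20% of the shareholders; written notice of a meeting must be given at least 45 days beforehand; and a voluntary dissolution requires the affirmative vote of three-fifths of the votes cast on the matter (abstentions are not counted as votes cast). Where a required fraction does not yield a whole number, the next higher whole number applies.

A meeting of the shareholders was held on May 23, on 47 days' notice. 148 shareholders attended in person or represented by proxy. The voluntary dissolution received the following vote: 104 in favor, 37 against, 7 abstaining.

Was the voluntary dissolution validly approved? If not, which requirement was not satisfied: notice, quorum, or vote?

Notice: 47 days given; 45 required. Satisfied.
Quorum: 20% of 750 = 150; 148 present. Not satisfied.
Vote: requires three-fifths of the votes cast (148 − 7 abstaining = 141); 3/5 of 141 = 84.60, rounded up to 85, so 85 needed; 104 in favor. Satisfied.

Invalid — quorum requirement not satisfied.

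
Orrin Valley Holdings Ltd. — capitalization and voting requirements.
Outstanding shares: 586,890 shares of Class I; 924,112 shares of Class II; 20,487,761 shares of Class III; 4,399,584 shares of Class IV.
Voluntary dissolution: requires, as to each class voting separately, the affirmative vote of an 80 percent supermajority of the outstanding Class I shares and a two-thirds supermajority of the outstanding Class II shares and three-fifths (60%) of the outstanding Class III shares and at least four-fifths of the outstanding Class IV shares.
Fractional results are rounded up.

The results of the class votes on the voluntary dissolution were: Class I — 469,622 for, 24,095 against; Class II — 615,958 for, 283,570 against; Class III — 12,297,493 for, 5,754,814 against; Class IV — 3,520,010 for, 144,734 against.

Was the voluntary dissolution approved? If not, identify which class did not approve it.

Not approved — the Class II shares did not give the required vote.

Class I: 4/5 of 586890 = 469512; 469,512 required, 469,622 in favor — approved.
Class II: 2/3 of 924112 = 616074.67, rounded up to 616075; 616,075 required, 615,958 in favor — not approved.
Class III: 3/5 of 20487761 = 12292656.60, rounded up to 12292657; 12,292,657 required, 12,297,493 in favor — approved.
Class IV: 4/5 of 4399584 = 3519667.20, rounded up to 3519668; 3,519,668 required, 3,520,010 in favor — approved.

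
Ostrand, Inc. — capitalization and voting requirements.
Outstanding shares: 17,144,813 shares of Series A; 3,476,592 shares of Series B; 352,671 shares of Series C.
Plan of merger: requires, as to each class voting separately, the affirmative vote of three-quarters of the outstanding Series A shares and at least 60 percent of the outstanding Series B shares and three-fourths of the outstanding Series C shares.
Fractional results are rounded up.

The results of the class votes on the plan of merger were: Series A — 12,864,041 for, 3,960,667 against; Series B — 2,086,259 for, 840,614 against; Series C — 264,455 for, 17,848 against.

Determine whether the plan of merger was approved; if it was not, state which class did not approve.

Not approved — the Series C shares did not give the required vote.

Series A: 3/4 of 17144813 = 12858609.75, rounded up to 12858610; 12,858,610 required, 12,864,041 in favor — approved.
Series B: 3/5 of 3476592 = 2085955.20, rounded up to 2085956; 2,085,956 required, 2,086,259 in favor — approved.
Series C: 3/4 of 352671 = 264503.25, rounded up to 264504; 264,504 required, 264,455 in favor — not approved.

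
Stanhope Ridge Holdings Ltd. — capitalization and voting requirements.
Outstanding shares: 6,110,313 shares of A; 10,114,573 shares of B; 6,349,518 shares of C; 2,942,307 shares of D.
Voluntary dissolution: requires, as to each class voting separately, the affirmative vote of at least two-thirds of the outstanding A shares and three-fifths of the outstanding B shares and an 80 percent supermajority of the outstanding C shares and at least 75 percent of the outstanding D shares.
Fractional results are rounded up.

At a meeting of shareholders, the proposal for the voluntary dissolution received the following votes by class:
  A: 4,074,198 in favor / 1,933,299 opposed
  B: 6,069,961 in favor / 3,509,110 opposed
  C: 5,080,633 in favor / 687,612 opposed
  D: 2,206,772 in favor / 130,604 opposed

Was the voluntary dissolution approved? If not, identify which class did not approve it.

Approved — every class gave the required vote.

A: 2/3 of 6110313 = 4073542; 4,073,542 required, 4,074,198 in favor — approved.
B: 3/5 of 10114573 = 6068743.80, rounded up to 6068744; 6,068,744 required, 6,069,961 in favor — approved.
C: 4/5 of 6349518 = 5079614.40, rounded up to 5079615; 5,079,615 required, 5,080,633 in favor — approved.
D: 3/4 of 2942307 = 2206730.25, rounded up to 2206731; 2,206,731 required, 2,206,772 in favor — approved.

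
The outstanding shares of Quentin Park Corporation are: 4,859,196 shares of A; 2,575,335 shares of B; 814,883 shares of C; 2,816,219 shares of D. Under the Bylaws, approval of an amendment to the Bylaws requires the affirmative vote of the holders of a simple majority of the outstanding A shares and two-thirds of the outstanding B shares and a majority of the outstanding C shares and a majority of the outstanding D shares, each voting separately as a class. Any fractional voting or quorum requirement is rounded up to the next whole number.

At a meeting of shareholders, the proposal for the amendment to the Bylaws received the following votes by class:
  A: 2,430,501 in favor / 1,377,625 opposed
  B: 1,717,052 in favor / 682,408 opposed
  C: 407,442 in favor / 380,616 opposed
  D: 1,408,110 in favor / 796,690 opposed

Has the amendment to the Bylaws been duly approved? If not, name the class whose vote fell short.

A: a majority of 4859196 is 2429599; 2,429,599 required, 2,430,501 in favor — approved.
B: 2/3 of 2575335 = 1716890; 1,716,890 required, 1,717,052 in favor — approved.
C: a majority of 814883 is 407442; 407,442 required, 407,442 in favor — approved.
D: a majority of 2816219 is 1408110; 1,408,110 required, 1,408,110 in favor — approved.

Approved — every class gave the required vote.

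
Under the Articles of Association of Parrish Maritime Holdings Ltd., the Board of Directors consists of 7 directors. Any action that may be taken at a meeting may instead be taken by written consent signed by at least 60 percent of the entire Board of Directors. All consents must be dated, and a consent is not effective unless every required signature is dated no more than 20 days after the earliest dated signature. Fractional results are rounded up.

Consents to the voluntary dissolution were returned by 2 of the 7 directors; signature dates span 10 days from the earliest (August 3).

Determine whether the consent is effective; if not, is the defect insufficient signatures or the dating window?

Not effective — insufficient signatures.

Signatures required: at least 60 percent of 7 — 3/5 of 7 = 4.20, rounded up to 5, so 5 needed; 2 signed. Insufficient.
Dating window: the latest signature is 10 days after the earliest; the limit is 20 days. Within the window.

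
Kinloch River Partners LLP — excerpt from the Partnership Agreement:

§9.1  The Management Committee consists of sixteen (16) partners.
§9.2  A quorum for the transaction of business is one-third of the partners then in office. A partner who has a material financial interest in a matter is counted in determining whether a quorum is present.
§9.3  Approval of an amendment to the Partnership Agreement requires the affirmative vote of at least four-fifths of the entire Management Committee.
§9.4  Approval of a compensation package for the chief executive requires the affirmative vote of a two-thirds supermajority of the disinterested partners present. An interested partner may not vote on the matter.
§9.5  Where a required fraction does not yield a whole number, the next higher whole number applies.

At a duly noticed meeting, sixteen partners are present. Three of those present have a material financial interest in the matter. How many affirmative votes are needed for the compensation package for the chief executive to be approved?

9

The compensation package for the chief executive requires two-thirds of the disinterested partners present (16 − 3 = 13).
2/3 of 13 = 8.67, rounded up to 9.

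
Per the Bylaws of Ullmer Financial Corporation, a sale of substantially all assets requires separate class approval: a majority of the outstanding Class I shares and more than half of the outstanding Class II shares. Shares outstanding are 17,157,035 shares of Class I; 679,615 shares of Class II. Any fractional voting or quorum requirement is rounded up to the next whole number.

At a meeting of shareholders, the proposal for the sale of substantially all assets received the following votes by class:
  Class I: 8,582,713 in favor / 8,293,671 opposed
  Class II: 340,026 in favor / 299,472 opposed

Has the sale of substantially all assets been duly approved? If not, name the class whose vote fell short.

Approved — every class gave the required vote.

Class I: a majority of 17157035 is 8578518; 8,578,518 required, 8,582,713 in favor — approved.
Class II: a majority of 679615 is 339808; 339,808 required, 340,026 in favor — approved.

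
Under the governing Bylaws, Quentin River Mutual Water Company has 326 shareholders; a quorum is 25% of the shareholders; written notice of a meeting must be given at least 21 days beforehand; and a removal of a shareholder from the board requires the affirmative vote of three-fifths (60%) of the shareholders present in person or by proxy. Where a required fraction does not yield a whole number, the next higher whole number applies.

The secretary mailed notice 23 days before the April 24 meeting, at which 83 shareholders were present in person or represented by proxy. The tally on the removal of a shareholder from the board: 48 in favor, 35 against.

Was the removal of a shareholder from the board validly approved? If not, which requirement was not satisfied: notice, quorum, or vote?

Notice: 23 days given; 21 required. Satisfied.
Quorum: 25% of 326 = 81.50, rounded up to 82; 83 present. Satisfied.
Vote: requires three-fifths of those present (83); 3/5 of 83 = 49.80, rounded up to 50, so 50 needed; 48 in favor. Not satisfied.

Invalid — vote requirement not satisfied.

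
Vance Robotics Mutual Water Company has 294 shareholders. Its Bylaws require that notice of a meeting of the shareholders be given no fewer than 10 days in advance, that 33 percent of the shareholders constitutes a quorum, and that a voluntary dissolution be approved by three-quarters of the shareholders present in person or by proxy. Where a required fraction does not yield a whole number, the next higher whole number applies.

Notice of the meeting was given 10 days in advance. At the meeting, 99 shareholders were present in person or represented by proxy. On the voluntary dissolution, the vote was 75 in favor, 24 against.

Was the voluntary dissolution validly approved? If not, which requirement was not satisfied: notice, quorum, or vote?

Notice: 10 days given; 10 required. Satisfied.
Quorum: 33% of 294 = 97.02, rounded up to 98; 99 present. Satisfied.
Vote: requires three-fourths of those present (99); 3/4 of 99 = 74.25, rounded up to 75, so 75 needed; 75 in favor. Satisfied.

Valid — all requirements satisfied.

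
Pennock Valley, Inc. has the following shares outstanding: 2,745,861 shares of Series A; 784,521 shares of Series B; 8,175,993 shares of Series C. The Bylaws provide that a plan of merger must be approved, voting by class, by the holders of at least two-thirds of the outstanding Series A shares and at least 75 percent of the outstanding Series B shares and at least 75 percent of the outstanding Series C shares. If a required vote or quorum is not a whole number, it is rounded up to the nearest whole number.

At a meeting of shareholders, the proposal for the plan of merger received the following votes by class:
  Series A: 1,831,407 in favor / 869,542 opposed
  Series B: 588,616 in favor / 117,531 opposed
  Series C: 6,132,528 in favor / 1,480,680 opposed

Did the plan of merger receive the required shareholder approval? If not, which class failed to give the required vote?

Approved — every class gave the required vote.

Series A: 2/3 of 2745861 = 1830574; 1,830,574 required, 1,831,407 in favor — approved.
Series B: 3/4 of 784521 = 588390.75, rounded up to 588391; 588,391 required, 588,616 in favor — approved.
Series C: 3/4 of 8175993 = 6131994.75, rounded up to 6131995; 6,131,995 required, 6,132,528 in favor — approved.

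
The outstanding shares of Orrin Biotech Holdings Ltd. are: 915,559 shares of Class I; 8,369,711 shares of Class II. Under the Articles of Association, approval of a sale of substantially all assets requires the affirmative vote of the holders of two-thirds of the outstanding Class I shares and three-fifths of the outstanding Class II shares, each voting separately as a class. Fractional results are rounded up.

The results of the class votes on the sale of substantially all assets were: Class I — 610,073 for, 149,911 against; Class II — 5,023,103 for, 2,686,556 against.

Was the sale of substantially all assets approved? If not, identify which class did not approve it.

Class I: 2/3 of 915559 = 610372.67, rounded up to 610373; 610,373 required, 610,073 in favor — not approved.
Class II: 3/5 of 8369711 = 5021826.60, rounded up to 5021827; 5,021,827 required, 5,023,103 in favor — approved.

Not approved — the Class I shares did not give the required vote.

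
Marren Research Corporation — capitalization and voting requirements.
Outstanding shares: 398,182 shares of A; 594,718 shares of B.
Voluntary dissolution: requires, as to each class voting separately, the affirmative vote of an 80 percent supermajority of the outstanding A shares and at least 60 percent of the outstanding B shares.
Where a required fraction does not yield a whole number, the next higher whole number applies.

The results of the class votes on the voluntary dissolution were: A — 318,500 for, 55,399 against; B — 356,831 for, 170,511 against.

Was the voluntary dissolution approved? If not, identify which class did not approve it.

A: 4/5 of 398182 = 318545.60, rounded up to 318546; 318,546 required, 318,500 in favor — not approved.
B: 3/5 of 594718 = 356830.80, rounded up to 356831; 356,831 required, 356,831 in favor — approved.

Not approved — the A shares did not give the required vote.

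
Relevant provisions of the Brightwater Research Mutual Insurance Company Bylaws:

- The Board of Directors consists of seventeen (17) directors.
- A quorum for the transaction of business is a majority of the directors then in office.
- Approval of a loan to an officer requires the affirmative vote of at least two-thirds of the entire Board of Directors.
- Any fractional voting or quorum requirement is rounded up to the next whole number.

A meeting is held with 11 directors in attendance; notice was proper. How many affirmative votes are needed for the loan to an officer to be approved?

The loan to an officer requires two-thirds of the entire Board of Directors (17).
2/3 of 17 = 11.33, rounded up to 12.
(Only 11 can vote, so the loan to an officer cannot pass at this meeting, but the required vote is still 12.)

12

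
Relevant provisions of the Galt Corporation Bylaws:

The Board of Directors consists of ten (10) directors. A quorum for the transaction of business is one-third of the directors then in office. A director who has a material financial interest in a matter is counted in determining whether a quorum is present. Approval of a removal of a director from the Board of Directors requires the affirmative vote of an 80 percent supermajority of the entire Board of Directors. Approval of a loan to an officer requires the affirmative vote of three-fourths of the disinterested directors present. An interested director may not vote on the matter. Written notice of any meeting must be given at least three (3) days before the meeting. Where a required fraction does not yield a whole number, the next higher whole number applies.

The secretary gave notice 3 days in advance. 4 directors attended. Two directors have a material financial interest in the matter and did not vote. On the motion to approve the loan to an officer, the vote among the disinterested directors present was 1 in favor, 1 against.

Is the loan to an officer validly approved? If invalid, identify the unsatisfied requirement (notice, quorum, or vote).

Invalid — vote requirement not satisfied.

Notice: 3 days given; 3 required (3 ≥ 3). Satisfied.
Quorum: 4 present (interested directors count toward quorum); quorum is 4. Satisfied.
Vote: the loan to an officer requires three-fourths of the disinterested directors present (4 − 2 = 2). 3/4 of 2 = 1.50, rounded up to 2, so 2 affirmative votes are needed; 1 voted in favor. Not satisfied.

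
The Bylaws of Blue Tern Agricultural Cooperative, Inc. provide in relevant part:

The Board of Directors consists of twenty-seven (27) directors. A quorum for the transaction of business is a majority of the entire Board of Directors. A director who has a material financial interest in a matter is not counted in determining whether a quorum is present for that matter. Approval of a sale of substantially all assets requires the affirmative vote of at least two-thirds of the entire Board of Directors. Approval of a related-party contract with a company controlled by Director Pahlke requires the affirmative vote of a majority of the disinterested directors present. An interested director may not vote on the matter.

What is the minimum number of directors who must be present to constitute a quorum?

A majority of 27 is 14.

14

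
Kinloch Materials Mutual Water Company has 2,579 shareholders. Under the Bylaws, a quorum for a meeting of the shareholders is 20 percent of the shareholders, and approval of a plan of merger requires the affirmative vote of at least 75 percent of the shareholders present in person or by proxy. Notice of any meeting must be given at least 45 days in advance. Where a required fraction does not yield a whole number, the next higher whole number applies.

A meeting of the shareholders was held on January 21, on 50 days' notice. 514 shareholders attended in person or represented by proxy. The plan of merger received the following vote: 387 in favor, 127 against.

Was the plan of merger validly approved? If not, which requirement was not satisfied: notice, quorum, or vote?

Notice: 50 days given; 45 required. Satisfied.
Quorum: 20% of 2,579 = 515.80, rounded up to 516; 514 present. Not satisfied.
Vote: requires three-fourths of those present (514); 3/4 of 514 = 385.50, rounded up to 386, so 386 needed; 387 in favor. Satisfied.

Invalid — quorum requirement not satisfied.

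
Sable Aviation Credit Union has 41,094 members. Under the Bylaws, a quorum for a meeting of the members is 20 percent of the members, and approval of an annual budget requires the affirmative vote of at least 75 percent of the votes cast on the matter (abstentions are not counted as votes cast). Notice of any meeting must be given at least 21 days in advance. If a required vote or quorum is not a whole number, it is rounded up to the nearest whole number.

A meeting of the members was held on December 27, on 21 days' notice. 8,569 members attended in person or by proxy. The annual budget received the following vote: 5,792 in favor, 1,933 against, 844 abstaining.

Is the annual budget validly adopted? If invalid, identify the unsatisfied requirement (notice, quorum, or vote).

Notice: 21 days given; 21 required. Satisfied.
Quorum: 20% of 41,094 = 8,218.80, rounded up to 8,219; 8,569 present. Satisfied.
Vote: requires three-fourths of the votes cast (8,569 − 844 abstaining = 7,725); 3/4 of 7725 = 5793.75, rounded up to 5794, so 5,794 needed; 5,792 in favor. Not satisfied.

Invalid — vote requirement not satisfied.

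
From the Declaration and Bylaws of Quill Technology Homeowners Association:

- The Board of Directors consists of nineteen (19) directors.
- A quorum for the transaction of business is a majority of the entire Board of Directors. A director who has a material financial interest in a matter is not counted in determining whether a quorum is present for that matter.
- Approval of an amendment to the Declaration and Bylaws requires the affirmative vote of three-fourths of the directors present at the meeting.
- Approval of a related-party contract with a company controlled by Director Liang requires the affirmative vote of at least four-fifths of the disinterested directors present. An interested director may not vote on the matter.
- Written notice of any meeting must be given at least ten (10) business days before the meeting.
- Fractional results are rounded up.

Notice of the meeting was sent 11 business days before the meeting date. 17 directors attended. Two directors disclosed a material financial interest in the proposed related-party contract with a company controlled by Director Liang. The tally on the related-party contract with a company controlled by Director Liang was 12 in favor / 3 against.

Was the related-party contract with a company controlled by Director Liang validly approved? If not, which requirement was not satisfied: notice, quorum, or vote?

Valid — all requirements satisfied.

Notice: 11 business days given; 10 required (11 ≥ 10). Satisfied.
Quorum: 17 present, but the 2 interested directors do not count, leaving 15. Quorum is 10. Satisfied.
Vote: the related-party contract with a company controlled by Director Liang requires four-fifths of the disinterested directors present (17 − 2 = 15). 4/5 of 15 = 12, so 12 affirmative votes are needed; 12 voted in favor. Satisfied.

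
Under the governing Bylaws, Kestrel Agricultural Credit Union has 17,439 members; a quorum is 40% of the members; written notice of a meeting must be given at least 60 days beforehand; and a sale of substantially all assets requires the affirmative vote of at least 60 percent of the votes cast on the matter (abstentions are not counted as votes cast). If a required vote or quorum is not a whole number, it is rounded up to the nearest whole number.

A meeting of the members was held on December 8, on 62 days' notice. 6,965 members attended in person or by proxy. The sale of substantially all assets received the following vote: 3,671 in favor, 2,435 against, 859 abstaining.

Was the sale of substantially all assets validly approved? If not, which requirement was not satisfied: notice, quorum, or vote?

Invalid — quorum requirement not satisfied.

Notice: 62 days given; 60 required. Satisfied.
Quorum: 40% of 17,439 = 6,975.60, rounded up to 6,976; 6,965 present. Not satisfied.
Vote: requires three-fifths of the votes cast (6,965 − 859 abstaining = 6,106); 3/5 of 6106 = 3663.60, rounded up to 3664, so 3,664 needed; 3,671 in favor. Satisfied.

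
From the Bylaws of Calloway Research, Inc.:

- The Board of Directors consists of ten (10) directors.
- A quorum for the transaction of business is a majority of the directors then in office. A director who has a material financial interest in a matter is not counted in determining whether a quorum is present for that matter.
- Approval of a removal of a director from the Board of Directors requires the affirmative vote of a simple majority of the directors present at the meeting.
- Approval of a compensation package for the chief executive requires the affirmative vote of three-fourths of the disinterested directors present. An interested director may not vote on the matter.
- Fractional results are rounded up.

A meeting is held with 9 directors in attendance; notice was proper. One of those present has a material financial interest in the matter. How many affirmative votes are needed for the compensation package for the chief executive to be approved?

6

The compensation package for the chief executive requires three-fourths of the disinterested directors present (9 − 1 = 8).
3/4 of 8 = 6.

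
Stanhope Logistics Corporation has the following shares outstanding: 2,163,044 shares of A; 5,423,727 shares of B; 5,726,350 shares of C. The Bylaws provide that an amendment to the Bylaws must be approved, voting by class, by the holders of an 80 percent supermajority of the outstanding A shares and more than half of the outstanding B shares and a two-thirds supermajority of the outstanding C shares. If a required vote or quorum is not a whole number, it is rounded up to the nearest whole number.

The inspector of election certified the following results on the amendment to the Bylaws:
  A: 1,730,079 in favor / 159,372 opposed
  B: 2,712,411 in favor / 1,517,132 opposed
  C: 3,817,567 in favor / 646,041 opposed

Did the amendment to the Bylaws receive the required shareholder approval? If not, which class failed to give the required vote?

A: 4/5 of 2163044 = 1730435.20, rounded up to 1730436; 1,730,436 required, 1,730,079 in favor — not approved.
B: a majority of 5423727 is 2711864; 2,711,864 required, 2,712,411 in favor — approved.
C: 2/3 of 5726350 = 3817566.67, rounded up to 3817567; 3,817,567 required, 3,817,567 in favor — approved.

Not approved — the A shares did not give the required vote.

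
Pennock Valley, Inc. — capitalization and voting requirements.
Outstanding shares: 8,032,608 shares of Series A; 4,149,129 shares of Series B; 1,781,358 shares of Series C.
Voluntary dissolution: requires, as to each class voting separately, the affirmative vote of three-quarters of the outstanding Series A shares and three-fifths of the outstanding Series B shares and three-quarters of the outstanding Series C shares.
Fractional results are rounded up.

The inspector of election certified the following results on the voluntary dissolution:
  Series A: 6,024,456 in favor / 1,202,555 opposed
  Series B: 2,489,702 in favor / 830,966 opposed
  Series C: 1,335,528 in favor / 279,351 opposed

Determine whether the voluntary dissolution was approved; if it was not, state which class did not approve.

Not approved — the Series C shares did not give the required vote.

Series A: 3/4 of 8032608 = 6024456; 6,024,456 required, 6,024,456 in favor — approved.
Series B: 3/5 of 4149129 = 2489477.40, rounded up to 2489478; 2,489,478 required, 2,489,702 in favor — approved.
Series C: 3/4 of 1781358 = 1336018.50, rounded up to 1336019; 1,336,019 required, 1,335,528 in favor — not approved.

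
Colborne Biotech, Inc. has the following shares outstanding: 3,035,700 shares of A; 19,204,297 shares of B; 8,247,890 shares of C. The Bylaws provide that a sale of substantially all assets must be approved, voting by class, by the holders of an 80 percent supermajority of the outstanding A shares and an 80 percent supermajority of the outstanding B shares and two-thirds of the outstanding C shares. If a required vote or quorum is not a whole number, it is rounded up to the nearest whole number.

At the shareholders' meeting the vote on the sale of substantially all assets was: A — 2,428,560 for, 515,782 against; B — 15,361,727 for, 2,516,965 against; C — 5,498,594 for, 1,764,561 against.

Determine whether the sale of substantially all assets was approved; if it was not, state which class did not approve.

A: 4/5 of 3035700 = 2428560; 2,428,560 required, 2,428,560 in favor — approved.
B: 4/5 of 19204297 = 15363437.60, rounded up to 15363438; 15,363,438 required, 15,361,727 in favor — not approved.
C: 2/3 of 8247890 = 5498593.33, rounded up to 5498594; 5,498,594 required, 5,498,594 in favor — approved.

Not approved — the B shares did not give the required vote.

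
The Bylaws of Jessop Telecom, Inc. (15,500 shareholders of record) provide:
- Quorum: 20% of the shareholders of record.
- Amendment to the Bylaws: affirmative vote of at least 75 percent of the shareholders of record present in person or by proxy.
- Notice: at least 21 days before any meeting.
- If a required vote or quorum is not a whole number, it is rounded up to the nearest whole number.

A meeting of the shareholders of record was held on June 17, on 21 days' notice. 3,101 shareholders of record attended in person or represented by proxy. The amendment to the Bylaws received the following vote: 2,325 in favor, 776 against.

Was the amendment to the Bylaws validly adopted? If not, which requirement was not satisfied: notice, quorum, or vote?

Invalid — vote requirement not satisfied.

Notice: 21 days given; 21 required. Satisfied.
Quorum: 20% of 15,500 = 3,100; 3,101 present. Satisfied.
Vote: requires three-fourths of those present (3,101); 3/4 of 3101 = 2325.75, rounded up to 2326, so 2,326 needed; 2,325 in favor. Not satisfied.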